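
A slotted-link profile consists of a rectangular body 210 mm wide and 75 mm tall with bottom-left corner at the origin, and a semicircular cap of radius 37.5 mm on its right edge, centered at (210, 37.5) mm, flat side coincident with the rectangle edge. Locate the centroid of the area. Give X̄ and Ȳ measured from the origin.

Part | A | x̄ᵢ | ȳᵢ | A·x̄ᵢ | A·ȳᵢ
rectangular body | 15750.00 | 105.00 | 37.50 | 1653750.00 | 590625.00
semicircular end | 2208.93 | 225.92 | 37.50 | 499032.04 | 82834.96
Σ | 17958.93 |  |  | 2152782.04 | 673459.96
X̄ = 2152782.04 / 17958.93 = 119.87 mm
Ȳ = 673459.96 / 17958.93 = 37.50 mm

X̄ = 119.87 mm, Ȳ = 37.50 mm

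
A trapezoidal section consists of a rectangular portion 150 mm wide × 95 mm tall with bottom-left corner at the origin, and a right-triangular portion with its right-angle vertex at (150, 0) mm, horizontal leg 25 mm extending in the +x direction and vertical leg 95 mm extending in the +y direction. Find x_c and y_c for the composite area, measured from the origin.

rectangular portion: A = 150 × 95 = 14250.00, centroid at (75.00, 47.50).
triangular portion: A = ½·25·95 = 1187.50, centroid at (158.33, 31.67).
ΣA = 15437.50 mm²
ΣAx_c = (14250.00)(75.00) + (1187.50)(158.33) = 1256770.83 mm³
ΣAy_c = (14250.00)(47.50) + (1187.50)(31.67) = 714479.17 mm³
x_c = 1256770.83 / 15437.50 = 81.41 mm
y_c = 714479.17 / 15437.50 = 46.28 mm

x_c = 81.41 mm, y_c = 46.28 mm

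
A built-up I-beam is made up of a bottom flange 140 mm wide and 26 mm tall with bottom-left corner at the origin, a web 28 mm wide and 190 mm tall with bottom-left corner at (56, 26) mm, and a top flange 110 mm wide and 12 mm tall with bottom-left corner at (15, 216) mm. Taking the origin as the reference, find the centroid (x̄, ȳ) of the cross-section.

x̄ = 70.00 mm, ȳ = 95.73 mm

Part | A | x̄ᵢ | ȳᵢ | A·x̄ᵢ | A·ȳᵢ
bottom flange | 3640.00 | 70.00 | 13.00 | 254800.00 | 47320.00
web | 5320.00 | 70.00 | 121.00 | 372400.00 | 643720.00
top flange | 1320.00 | 70.00 | 222.00 | 92400.00 | 293040.00
Σ | 10280.00 |  |  | 719600.00 | 984080.00
x̄ = 719600.00 / 10280.00 = 70.00 mm
ȳ = 984080.00 / 10280.00 = 95.73 mm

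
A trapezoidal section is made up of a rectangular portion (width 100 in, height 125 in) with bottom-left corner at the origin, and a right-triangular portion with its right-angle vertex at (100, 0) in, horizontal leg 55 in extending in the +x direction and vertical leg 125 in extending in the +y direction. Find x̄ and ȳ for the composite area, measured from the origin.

rectangular portion: A = 100 × 125 = 12500.00, centroid at (50.00, 62.50).
triangular portion: A = ½·55·125 = 3437.50, centroid at (118.33, 41.67).
ΣA = 15937.50 in²
ΣAx̄ = (12500.00)(50.00) + (3437.50)(118.33) = 1031770.83 in³
ΣAȳ = (12500.00)(62.50) + (3437.50)(41.67) = 924479.17 in³
x̄ = 1031770.83 / 15937.50 = 64.74 in
ȳ = 924479.17 / 15937.50 = 58.01 in

x̄ = 64.74 in, ȳ = 58.01 in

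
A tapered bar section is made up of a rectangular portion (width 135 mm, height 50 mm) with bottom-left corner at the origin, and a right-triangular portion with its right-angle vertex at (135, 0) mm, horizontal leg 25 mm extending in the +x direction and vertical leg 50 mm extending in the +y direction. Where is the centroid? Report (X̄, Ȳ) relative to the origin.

Part | A | x̄ᵢ | ȳᵢ | A·x̄ᵢ | A·ȳᵢ
rectangular portion | 6750.00 | 67.50 | 25.00 | 455625.00 | 168750.00
triangular portion | 625.00 | 143.33 | 16.67 | 89583.33 | 10416.67
Σ | 7375.00 |  |  | 545208.33 | 179166.67
X̄ = 545208.33 / 7375.00 = 73.93 mm
Ȳ = 179166.67 / 7375.00 = 24.29 mm

X̄ = 73.93 mm, Ȳ = 24.29 mm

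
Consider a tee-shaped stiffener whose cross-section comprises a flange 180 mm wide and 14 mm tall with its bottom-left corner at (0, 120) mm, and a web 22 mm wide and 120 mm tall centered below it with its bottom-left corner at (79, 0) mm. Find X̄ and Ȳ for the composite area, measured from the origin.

web: A = 22 × 120 = 2640.00, centroid at (90.00, 60.00).
flange: A = 180 × 14 = 2520.00, centroid at (90.00, 127.00).
ΣA = 5160.00 mm², ΣAX̄ = 464400.00 mm³, ΣAȲ = 478440.00 mm³.
X̄ = 464400.00/5160.00 = 90.00 mm; Ȳ = 478440.00/5160.00 = 92.72 mm.

X̄ = 90.00 mm, Ȳ = 92.72 mm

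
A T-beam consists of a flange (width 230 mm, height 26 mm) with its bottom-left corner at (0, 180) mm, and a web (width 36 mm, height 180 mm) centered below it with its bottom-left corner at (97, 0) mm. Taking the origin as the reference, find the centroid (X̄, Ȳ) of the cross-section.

web: A = 36 × 180 = 6480.00, centroid at (115.00, 90.00).
flange: A = 230 × 26 = 5980.00, centroid at (115.00, 193.00).
ΣA = 12460.00 mm², ΣAX̄ = 1432900.00 mm³, ΣAȲ = 1737340.00 mm³.
X̄ = 1432900.00/12460.00 = 115.00 mm; Ȳ = 1737340.00/12460.00 = 139.43 mm.

X̄ = 115.00 mm, Ȳ = 139.43 mm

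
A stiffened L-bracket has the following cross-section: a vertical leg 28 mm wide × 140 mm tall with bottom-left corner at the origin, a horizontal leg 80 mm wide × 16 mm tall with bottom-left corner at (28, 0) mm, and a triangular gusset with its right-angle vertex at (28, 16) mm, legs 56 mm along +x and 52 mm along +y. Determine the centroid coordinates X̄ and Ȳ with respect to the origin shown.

X̄ = 31.53 mm, Ȳ = 50.06 mm

vertical leg: A = 28 × 140 = 3920.00, centroid at (14.00, 70.00).
horizontal leg: A = 80 × 16 = 1280.00, centroid at (68.00, 8.00).
gusset: A = ½·56·52 = 1456.00, centroid at (46.67, 33.33).
ΣA = 6656.00 mm²
ΣAX̄ = (3920.00)(14.00) + (1280.00)(68.00) + (1456.00)(46.67) = 209866.67 mm³
ΣAȲ = (3920.00)(70.00) + (1280.00)(8.00) + (1456.00)(33.33) = 333173.33 mm³
X̄ = 209866.67 / 6656.00 = 31.53 mm
Ȳ = 333173.33 / 6656.00 = 50.06 mm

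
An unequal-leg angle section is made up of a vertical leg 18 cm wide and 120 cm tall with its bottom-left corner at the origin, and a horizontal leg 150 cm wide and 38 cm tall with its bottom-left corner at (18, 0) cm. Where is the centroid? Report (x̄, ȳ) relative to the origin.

vertical leg: A = 18 × 120 = 2160.00, centroid at (9.00, 60.00).
horizontal leg: A = 150 × 38 = 5700.00, centroid at (93.00, 19.00).
ΣA = 7860.00 cm², ΣAx̄ = 549540.00 cm³, ΣAȳ = 237900.00 cm³.
x̄ = 549540.00/7860.00 = 69.92 cm; ȳ = 237900.00/7860.00 = 30.27 cm.

x̄ = 69.92 cm, ȳ = 30.27 cm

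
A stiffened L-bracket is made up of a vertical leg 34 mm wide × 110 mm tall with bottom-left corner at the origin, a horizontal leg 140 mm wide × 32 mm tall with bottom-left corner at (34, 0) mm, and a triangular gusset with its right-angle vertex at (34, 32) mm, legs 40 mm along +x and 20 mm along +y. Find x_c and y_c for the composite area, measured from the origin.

x_c = 63.62 mm, y_c = 33.97 mm

vertical leg: A = 34 × 110 = 3740.00, centroid at (17.00, 55.00).
horizontal leg: A = 140 × 32 = 4480.00, centroid at (104.00, 16.00).
gusset: A = ½·40·20 = 400.00, centroid at (47.33, 38.67).
ΣA = 8620.00 mm²
ΣAx_c = (3740.00)(17.00) + (4480.00)(104.00) + (400.00)(47.33) = 548433.33 mm³
ΣAy_c = (3740.00)(55.00) + (4480.00)(16.00) + (400.00)(38.67) = 292846.67 mm³
x_c = 548433.33 / 8620.00 = 63.62 mm
y_c = 292846.67 / 8620.00 = 33.97 mm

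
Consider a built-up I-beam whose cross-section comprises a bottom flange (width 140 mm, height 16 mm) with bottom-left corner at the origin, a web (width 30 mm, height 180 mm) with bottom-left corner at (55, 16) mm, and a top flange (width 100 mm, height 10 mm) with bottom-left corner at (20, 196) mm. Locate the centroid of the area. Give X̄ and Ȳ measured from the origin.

bottom flange: A = 140 × 16 = 2240.00, centroid at (70.00, 8.00).
web: A = 30 × 180 = 5400.00, centroid at (70.00, 106.00).
top flange: A = 100 × 10 = 1000.00, centroid at (70.00, 201.00).
ΣA = 8640.00 mm²
ΣAX̄ = (2240.00)(70.00) + (5400.00)(70.00) + (1000.00)(70.00) = 604800.00 mm³
ΣAȲ = (2240.00)(8.00) + (5400.00)(106.00) + (1000.00)(201.00) = 791320.00 mm³
X̄ = 604800.00 / 8640.00 = 70.00 mm
Ȳ = 791320.00 / 8640.00 = 91.59 mm

X̄ = 70.00 mm, Ȳ = 91.59 mm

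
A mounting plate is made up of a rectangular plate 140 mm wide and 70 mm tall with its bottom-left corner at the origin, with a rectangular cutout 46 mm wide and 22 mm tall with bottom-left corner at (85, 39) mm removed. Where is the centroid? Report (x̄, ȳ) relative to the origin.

x̄ = 65.62 mm, ȳ = 33.27 mm

plate: A = 140 × 70 = 9800.00, centroid at (70.00, 35.00).
hole: A = −(46 × 22) = -1012.00, centroid at (108.00, 50.00).
ΣA = 8788.00 mm², ΣAx̄ = 576704.00 mm³, ΣAȳ = 292400.00 mm³.
x̄ = 576704.00/8788.00 = 65.62 mm; ȳ = 292400.00/8788.00 = 33.27 mm.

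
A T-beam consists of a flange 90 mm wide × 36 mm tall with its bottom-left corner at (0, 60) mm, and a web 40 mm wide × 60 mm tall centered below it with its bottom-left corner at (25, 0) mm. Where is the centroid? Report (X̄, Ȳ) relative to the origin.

X̄ = 45.00 mm, Ȳ = 57.57 mm

web: A = 40 × 60 = 2400.00, centroid at (45.00, 30.00).
flange: A = 90 × 36 = 3240.00, centroid at (45.00, 78.00).
ΣA = 5640.00 mm², ΣAX̄ = 253800.00 mm³, ΣAȲ = 324720.00 mm³.
X̄ = 253800.00/5640.00 = 45.00 mm; Ȳ = 324720.00/5640.00 = 57.57 mm.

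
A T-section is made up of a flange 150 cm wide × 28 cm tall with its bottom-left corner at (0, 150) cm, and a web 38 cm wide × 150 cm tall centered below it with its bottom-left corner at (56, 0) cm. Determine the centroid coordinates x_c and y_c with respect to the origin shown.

web: A = 38 × 150 = 5700.00, centroid at (75.00, 75.00).
flange: A = 150 × 28 = 4200.00, centroid at (75.00, 164.00).
ΣA = 9900.00 cm²
ΣAx_c = (5700.00)(75.00) + (4200.00)(75.00) = 742500.00 cm³
ΣAy_c = (5700.00)(75.00) + (4200.00)(164.00) = 1116300.00 cm³
x_c = 742500.00 / 9900.00 = 75.00 cm
y_c = 1116300.00 / 9900.00 = 112.76 cm

x_c = 75.00 cm, y_c = 112.76 cm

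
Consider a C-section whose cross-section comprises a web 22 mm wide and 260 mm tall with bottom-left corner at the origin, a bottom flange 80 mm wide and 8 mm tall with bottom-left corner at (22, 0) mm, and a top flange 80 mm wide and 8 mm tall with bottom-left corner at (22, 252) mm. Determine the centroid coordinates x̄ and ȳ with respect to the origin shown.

web: A = 22 × 260 = 5720.00, centroid at (11.00, 130.00).
bottom flange: A = 80 × 8 = 640.00, centroid at (62.00, 4.00).
top flange: A = 80 × 8 = 640.00, centroid at (62.00, 256.00).
ΣA = 7000.00 mm², ΣAx̄ = 142280.00 mm³, ΣAȳ = 910000.00 mm³.
x̄ = 142280.00/7000.00 = 20.33 mm; ȳ = 910000.00/7000.00 = 130.00 mm.

x̄ = 20.33 mm, ȳ = 130.00 mm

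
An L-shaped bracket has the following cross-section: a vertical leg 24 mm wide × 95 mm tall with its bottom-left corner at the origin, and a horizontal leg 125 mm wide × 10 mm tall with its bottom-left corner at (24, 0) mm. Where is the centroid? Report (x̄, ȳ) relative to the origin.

x̄ = 38.38 mm, ȳ = 32.45 mm

vertical leg: A = 24 × 95 = 2280.00, centroid at (12.00, 47.50).
horizontal leg: A = 125 × 10 = 1250.00, centroid at (86.50, 5.00).
ΣA = 3530.00 mm²
ΣAx̄ = (2280.00)(12.00) + (1250.00)(86.50) = 135485.00 mm³
ΣAȳ = (2280.00)(47.50) + (1250.00)(5.00) = 114550.00 mm³
x̄ = 135485.00 / 3530.00 = 38.38 mm
ȳ = 114550.00 / 3530.00 = 32.45 mm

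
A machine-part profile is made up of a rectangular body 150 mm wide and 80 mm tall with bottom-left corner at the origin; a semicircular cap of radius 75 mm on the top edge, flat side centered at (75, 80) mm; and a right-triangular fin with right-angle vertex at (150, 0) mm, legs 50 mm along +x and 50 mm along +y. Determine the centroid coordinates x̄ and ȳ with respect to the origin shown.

x̄ = 80.19 mm, ȳ = 67.42 mm

Part | A | x̄ᵢ | ȳᵢ | A·x̄ᵢ | A·ȳᵢ
rectangular body | 12000.00 | 75.00 | 40.00 | 900000.00 | 480000.00
semicircular top | 8835.73 | 75.00 | 111.83 | 662679.70 | 988108.35
triangular fin | 1250.00 | 166.67 | 16.67 | 208333.33 | 20833.33
Σ | 22085.73 |  |  | 1771013.03 | 1488941.68
x̄ = 1771013.03 / 22085.73 = 80.19 mm
ȳ = 1488941.68 / 22085.73 = 67.42 mm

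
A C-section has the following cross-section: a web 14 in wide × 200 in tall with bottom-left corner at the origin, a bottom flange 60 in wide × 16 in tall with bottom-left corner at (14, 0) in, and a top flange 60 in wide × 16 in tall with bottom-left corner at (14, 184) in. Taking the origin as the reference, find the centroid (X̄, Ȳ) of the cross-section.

web: A = 14 × 200 = 2800.00, centroid at (7.00, 100.00).
bottom flange: A = 60 × 16 = 960.00, centroid at (44.00, 8.00).
top flange: A = 60 × 16 = 960.00, centroid at (44.00, 192.00).
ΣA = 4720.00 in², ΣAX̄ = 104080.00 in³, ΣAȲ = 472000.00 in³.
X̄ = 104080.00/4720.00 = 22.05 in; Ȳ = 472000.00/4720.00 = 100.00 in.

X̄ = 22.05 in, Ȳ = 100.00 in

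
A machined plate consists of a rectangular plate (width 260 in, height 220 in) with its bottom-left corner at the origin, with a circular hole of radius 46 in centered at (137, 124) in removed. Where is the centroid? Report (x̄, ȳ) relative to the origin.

x̄ = 129.08 in, ȳ = 108.16 in

plate: A = 260 × 220 = 57200.00, centroid at (130.00, 110.00).
hole: A = −π·46² = -6647.61, centroid at (137.00, 124.00).
ΣA = 50552.39 in², ΣAx̄ = 6525277.42 in³, ΣAȳ = 5467696.35 in³.
x̄ = 6525277.42/50552.39 = 129.08 in; ȳ = 5467696.35/50552.39 = 108.16 in.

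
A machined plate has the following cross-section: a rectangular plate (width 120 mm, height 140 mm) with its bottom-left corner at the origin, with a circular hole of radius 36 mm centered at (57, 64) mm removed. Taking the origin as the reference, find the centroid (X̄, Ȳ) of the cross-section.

plate: A = 120 × 140 = 16800.00, centroid at (60.00, 70.00).
hole: A = −π·36² = -4071.50, centroid at (57.00, 64.00).
ΣA = 12728.50 mm²
ΣAX̄ = (16800.00)(60.00) + (-4071.50)(57.00) = 775924.27 mm³
ΣAȲ = (16800.00)(70.00) + (-4071.50)(64.00) = 915423.74 mm³
X̄ = 775924.27 / 12728.50 = 60.96 mm
Ȳ = 915423.74 / 12728.50 = 71.92 mm

X̄ = 60.96 mm, Ȳ = 71.92 mm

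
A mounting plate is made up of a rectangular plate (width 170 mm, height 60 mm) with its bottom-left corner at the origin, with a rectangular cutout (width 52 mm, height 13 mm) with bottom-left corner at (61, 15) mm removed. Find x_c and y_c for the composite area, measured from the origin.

x_c = 84.86 mm, y_c = 30.60 mm

plate: A = 170 × 60 = 10200.00, centroid at (85.00, 30.00).
hole: A = −(52 × 13) = -676.00, centroid at (87.00, 21.50).
ΣA = 9524.00 mm²
ΣAx_c = (10200.00)(85.00) + (-676.00)(87.00) = 808188.00 mm³
ΣAy_c = (10200.00)(30.00) + (-676.00)(21.50) = 291466.00 mm³
x_c = 808188.00 / 9524.00 = 84.86 mm
y_c = 291466.00 / 9524.00 = 30.60 mm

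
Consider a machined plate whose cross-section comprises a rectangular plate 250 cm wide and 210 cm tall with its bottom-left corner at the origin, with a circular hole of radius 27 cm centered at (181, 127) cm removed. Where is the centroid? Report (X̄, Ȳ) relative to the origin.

X̄ = 122.45 cm, Ȳ = 104.00 cm

Part | A | x̄ᵢ | ȳᵢ | A·x̄ᵢ | A·ȳᵢ
plate | 52500.00 | 125.00 | 105.00 | 6562500.00 | 5512500.00
hole | -2290.22 | 181.00 | 127.00 | -414530.01 | -290858.07
Σ | 50209.78 |  |  | 6147969.99 | 5221641.93
X̄ = 6147969.99 / 50209.78 = 122.45 cm
Ȳ = 5221641.93 / 50209.78 = 104.00 cm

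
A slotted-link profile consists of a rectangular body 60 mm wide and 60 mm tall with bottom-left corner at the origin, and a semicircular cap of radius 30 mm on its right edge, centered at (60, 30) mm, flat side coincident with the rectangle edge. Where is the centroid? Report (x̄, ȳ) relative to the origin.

x̄ = 42.05 mm, ȳ = 30.00 mm

Part | A | x̄ᵢ | ȳᵢ | A·x̄ᵢ | A·ȳᵢ
rectangular body | 3600.00 | 30.00 | 30.00 | 108000.00 | 108000.00
semicircular end | 1413.72 | 72.73 | 30.00 | 102823.00 | 42411.50
Σ | 5013.72 |  |  | 210823.00 | 150411.50
x̄ = 210823.00 / 5013.72 = 42.05 mm
ȳ = 150411.50 / 5013.72 = 30.00 mm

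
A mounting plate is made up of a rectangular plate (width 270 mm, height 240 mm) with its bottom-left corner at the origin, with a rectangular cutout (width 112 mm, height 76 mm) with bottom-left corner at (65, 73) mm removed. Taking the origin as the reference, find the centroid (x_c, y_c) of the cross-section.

plate: A = 270 × 240 = 64800.00, centroid at (135.00, 120.00).
hole: A = −(112 × 76) = -8512.00, centroid at (121.00, 111.00).
ΣA = 56288.00 mm², ΣAx_c = 7718048.00 mm³, ΣAy_c = 6831168.00 mm³.
x_c = 7718048.00/56288.00 = 137.12 mm; y_c = 6831168.00/56288.00 = 121.36 mm.

x_c = 137.12 mm, y_c = 121.36 mm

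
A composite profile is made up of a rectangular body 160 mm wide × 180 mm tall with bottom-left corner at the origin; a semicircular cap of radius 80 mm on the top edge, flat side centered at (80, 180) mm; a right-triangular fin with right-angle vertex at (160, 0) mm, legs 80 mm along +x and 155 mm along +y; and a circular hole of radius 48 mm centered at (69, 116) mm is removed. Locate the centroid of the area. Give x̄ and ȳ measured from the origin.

x̄ = 99.59 mm, ȳ = 111.69 mm

rectangular body: A = 160 × 180 = 28800.00, centroid at (80.00, 90.00).
semicircular top: A = ½π·80² = 10053.10, centroid at (80.00, 213.95).
triangular fin: A = ½·80·155 = 6200.00, centroid at (186.67, 51.67).
hole: A = −π·48² = -7238.23, centroid at (69.00, 116.00).
ΣA = 37814.87 mm²
ΣAx̄ = (28800.00)(80.00) + (10053.10)(80.00) + (6200.00)(186.67) + (-7238.23)(69.00) = 3766143.22 mm³
ΣAȳ = (28800.00)(90.00) + (10053.10)(213.95) + (6200.00)(51.67) + (-7238.23)(116.00) = 4223589.42 mm³
x̄ = 3766143.22 / 37814.87 = 99.59 mm
ȳ = 4223589.42 / 37814.87 = 111.69 mm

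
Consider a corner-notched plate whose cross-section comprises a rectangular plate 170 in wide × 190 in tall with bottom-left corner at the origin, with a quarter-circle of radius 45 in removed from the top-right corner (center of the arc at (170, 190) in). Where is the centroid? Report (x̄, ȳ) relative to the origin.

plate: A = 170 × 190 = 32300.00, centroid at (85.00, 95.00).
removed quarter-circle: A = −¼π·45² = -1590.43, centroid at (150.90, 170.90).
ΣA = 30709.57 in², ΣAx̄ = 2505501.68 in³, ΣAȳ = 2796693.06 in³.
x̄ = 2505501.68/30709.57 = 81.59 in; ȳ = 2796693.06/30709.57 = 91.07 in.

x̄ = 81.59 in, ȳ = 91.07 in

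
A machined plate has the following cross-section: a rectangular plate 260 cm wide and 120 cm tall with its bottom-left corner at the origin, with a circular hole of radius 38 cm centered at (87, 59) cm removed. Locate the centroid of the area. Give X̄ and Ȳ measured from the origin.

Part | A | x̄ᵢ | ȳᵢ | A·x̄ᵢ | A·ȳᵢ
plate | 31200.00 | 130.00 | 60.00 | 4056000.00 | 1872000.00
hole | -4536.46 | 87.00 | 59.00 | -394672.00 | -267651.13
Σ | 26663.54 |  |  | 3661328.00 | 1604348.87
X̄ = 3661328.00 / 26663.54 = 137.32 cm
Ȳ = 1604348.87 / 26663.54 = 60.17 cm

X̄ = 137.32 cm, Ȳ = 60.17 cm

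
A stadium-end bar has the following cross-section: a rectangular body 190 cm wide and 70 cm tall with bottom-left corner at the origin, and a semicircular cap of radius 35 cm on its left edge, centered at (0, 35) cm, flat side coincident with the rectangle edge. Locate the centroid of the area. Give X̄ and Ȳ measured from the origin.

X̄ = 81.12 cm, Ȳ = 35.00 cm

rectangular body: A = 190 × 70 = 13300.00, centroid at (95.00, 35.00).
semicircular end: A = ½π·35² = 1924.23, centroid at (-14.85, 35.00).
ΣA = 15224.23 cm², ΣAX̄ = 1234916.67 cm³, ΣAȲ = 532847.89 cm³.
X̄ = 1234916.67/15224.23 = 81.12 cm; Ȳ = 532847.89/15224.23 = 35.00 cm.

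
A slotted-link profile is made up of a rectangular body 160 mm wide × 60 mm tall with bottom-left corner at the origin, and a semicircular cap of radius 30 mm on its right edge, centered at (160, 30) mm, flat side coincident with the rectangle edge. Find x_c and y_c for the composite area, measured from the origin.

rectangular body: A = 160 × 60 = 9600.00, centroid at (80.00, 30.00).
semicircular end: A = ½π·30² = 1413.72, centroid at (172.73, 30.00).
ΣA = 11013.72 mm²
ΣAx_c = (9600.00)(80.00) + (1413.72)(172.73) = 1012194.67 mm³
ΣAy_c = (9600.00)(30.00) + (1413.72)(30.00) = 330411.50 mm³
x_c = 1012194.67 / 11013.72 = 91.90 mm
y_c = 330411.50 / 11013.72 = 30.00 mm

x_c = 91.90 mm, y_c = 30.00 mm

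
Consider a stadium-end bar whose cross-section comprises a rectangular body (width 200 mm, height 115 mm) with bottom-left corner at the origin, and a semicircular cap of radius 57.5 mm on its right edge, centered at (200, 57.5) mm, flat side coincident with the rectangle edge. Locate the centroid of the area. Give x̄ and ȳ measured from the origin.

rectangular body: A = 200 × 115 = 23000.00, centroid at (100.00, 57.50).
semicircular end: A = ½π·57.5² = 5193.45, centroid at (224.40, 57.50).
ΣA = 28193.45 mm²
ΣAx̄ = (23000.00)(100.00) + (5193.45)(224.40) = 3465428.65 mm³
ΣAȳ = (23000.00)(57.50) + (5193.45)(57.50) = 1621123.11 mm³
x̄ = 3465428.65 / 28193.45 = 122.92 mm
ȳ = 1621123.11 / 28193.45 = 57.50 mm

x̄ = 122.92 mm, ȳ = 57.50 mm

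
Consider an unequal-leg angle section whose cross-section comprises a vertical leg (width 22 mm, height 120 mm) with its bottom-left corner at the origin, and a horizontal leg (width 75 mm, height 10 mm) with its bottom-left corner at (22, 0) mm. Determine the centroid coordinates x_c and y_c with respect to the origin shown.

vertical leg: A = 22 × 120 = 2640.00, centroid at (11.00, 60.00).
horizontal leg: A = 75 × 10 = 750.00, centroid at (59.50, 5.00).
ΣA = 3390.00 mm²
ΣAx_c = (2640.00)(11.00) + (750.00)(59.50) = 73665.00 mm³
ΣAy_c = (2640.00)(60.00) + (750.00)(5.00) = 162150.00 mm³
x_c = 73665.00 / 3390.00 = 21.73 mm
y_c = 162150.00 / 3390.00 = 47.83 mm

x_c = 21.73 mm, y_c = 47.83 mm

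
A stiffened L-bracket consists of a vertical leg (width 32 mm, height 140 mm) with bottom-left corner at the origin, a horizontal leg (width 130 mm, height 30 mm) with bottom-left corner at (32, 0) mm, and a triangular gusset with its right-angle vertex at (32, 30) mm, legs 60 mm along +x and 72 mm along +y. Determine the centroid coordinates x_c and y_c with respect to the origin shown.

x_c = 53.35 mm, y_c = 46.37 mm

vertical leg: A = 32 × 140 = 4480.00, centroid at (16.00, 70.00).
horizontal leg: A = 130 × 30 = 3900.00, centroid at (97.00, 15.00).
gusset: A = ½·60·72 = 2160.00, centroid at (52.00, 54.00).
ΣA = 10540.00 mm², ΣAx_c = 562300.00 mm³, ΣAy_c = 488740.00 mm³.
x_c = 562300.00/10540.00 = 53.35 mm; y_c = 488740.00/10540.00 = 46.37 mm.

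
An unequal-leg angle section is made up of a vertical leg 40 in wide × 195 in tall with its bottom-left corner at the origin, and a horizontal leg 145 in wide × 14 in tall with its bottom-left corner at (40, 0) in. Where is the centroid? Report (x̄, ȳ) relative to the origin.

vertical leg: A = 40 × 195 = 7800.00, centroid at (20.00, 97.50).
horizontal leg: A = 145 × 14 = 2030.00, centroid at (112.50, 7.00).
ΣA = 9830.00 in²
ΣAx̄ = (7800.00)(20.00) + (2030.00)(112.50) = 384375.00 in³
ΣAȳ = (7800.00)(97.50) + (2030.00)(7.00) = 774710.00 in³
x̄ = 384375.00 / 9830.00 = 39.10 in
ȳ = 774710.00 / 9830.00 = 78.81 in

x̄ = 39.10 in, ȳ = 78.81 in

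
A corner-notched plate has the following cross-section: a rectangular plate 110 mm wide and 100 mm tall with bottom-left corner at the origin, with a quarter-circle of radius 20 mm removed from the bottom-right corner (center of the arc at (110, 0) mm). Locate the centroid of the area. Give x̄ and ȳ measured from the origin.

x̄ = 53.63 mm, ȳ = 51.22 mm

plate: A = 110 × 100 = 11000.00, centroid at (55.00, 50.00).
removed quarter-circle: A = −¼π·20² = -314.16, centroid at (101.51, 8.49).
ΣA = 10685.84 mm², ΣAx̄ = 573109.15 mm³, ΣAȳ = 547333.33 mm³.
x̄ = 573109.15/10685.84 = 53.63 mm; ȳ = 547333.33/10685.84 = 51.22 mm.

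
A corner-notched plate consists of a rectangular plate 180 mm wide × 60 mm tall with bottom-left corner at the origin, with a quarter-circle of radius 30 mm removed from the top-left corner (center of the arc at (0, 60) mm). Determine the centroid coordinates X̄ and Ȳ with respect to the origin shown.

X̄ = 95.41 mm, Ȳ = 28.79 mm

plate: A = 180 × 60 = 10800.00, centroid at (90.00, 30.00).
removed quarter-circle: A = −¼π·30² = -706.86, centroid at (12.73, 47.27).
ΣA = 10093.14 mm², ΣAX̄ = 963000.00 mm³, ΣAȲ = 290588.50 mm³.
X̄ = 963000.00/10093.14 = 95.41 mm; Ȳ = 290588.50/10093.14 = 28.79 mm.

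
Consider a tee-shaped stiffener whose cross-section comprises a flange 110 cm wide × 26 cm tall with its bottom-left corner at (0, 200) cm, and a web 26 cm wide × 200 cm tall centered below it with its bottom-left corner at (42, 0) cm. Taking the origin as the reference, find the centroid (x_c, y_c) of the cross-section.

Part | A | x̄ᵢ | ȳᵢ | A·x̄ᵢ | A·ȳᵢ
web | 5200.00 | 55.00 | 100.00 | 286000.00 | 520000.00
flange | 2860.00 | 55.00 | 213.00 | 157300.00 | 609180.00
Σ | 8060.00 |  |  | 443300.00 | 1129180.00
x_c = 443300.00 / 8060.00 = 55.00 cm
y_c = 1129180.00 / 8060.00 = 140.10 cm

x_c = 55.00 cm, y_c = 140.10 cm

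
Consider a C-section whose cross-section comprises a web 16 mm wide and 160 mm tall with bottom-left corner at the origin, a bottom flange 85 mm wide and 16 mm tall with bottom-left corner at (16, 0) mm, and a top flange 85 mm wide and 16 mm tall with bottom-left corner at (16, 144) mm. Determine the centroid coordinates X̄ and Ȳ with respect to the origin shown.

X̄ = 34.02 mm, Ȳ = 80.00 mm

web: A = 16 × 160 = 2560.00, centroid at (8.00, 80.00).
bottom flange: A = 85 × 16 = 1360.00, centroid at (58.50, 8.00).
top flange: A = 85 × 16 = 1360.00, centroid at (58.50, 152.00).
ΣA = 5280.00 mm², ΣAX̄ = 179600.00 mm³, ΣAȲ = 422400.00 mm³.
X̄ = 179600.00/5280.00 = 34.02 mm; Ȳ = 422400.00/5280.00 = 80.00 mm.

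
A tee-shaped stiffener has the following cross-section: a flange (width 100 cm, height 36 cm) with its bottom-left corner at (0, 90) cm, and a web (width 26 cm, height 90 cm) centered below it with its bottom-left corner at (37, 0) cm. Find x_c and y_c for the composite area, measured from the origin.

Part | A | x̄ᵢ | ȳᵢ | A·x̄ᵢ | A·ȳᵢ
web | 2340.00 | 50.00 | 45.00 | 117000.00 | 105300.00
flange | 3600.00 | 50.00 | 108.00 | 180000.00 | 388800.00
Σ | 5940.00 |  |  | 297000.00 | 494100.00
x_c = 297000.00 / 5940.00 = 50.00 cm
y_c = 494100.00 / 5940.00 = 83.18 cm

x_c = 50.00 cm, y_c = 83.18 cm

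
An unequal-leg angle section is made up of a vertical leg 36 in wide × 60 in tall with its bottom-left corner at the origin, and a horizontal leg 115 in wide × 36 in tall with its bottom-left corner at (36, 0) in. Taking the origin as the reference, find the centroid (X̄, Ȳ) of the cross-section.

vertical leg: A = 36 × 60 = 2160.00, centroid at (18.00, 30.00).
horizontal leg: A = 115 × 36 = 4140.00, centroid at (93.50, 18.00).
ΣA = 6300.00 in², ΣAX̄ = 425970.00 in³, ΣAȲ = 139320.00 in³.
X̄ = 425970.00/6300.00 = 67.61 in; Ȳ = 139320.00/6300.00 = 22.11 in.

X̄ = 67.61 in, Ȳ = 22.11 in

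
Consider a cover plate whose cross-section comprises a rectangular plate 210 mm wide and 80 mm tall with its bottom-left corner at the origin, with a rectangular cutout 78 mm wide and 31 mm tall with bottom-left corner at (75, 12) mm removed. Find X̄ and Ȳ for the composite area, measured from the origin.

X̄ = 103.49 mm, Ȳ = 42.10 mm

plate: A = 210 × 80 = 16800.00, centroid at (105.00, 40.00).
hole: A = −(78 × 31) = -2418.00, centroid at (114.00, 27.50).
ΣA = 14382.00 mm², ΣAX̄ = 1488348.00 mm³, ΣAȲ = 605505.00 mm³.
X̄ = 1488348.00/14382.00 = 103.49 mm; Ȳ = 605505.00/14382.00 = 42.10 mm.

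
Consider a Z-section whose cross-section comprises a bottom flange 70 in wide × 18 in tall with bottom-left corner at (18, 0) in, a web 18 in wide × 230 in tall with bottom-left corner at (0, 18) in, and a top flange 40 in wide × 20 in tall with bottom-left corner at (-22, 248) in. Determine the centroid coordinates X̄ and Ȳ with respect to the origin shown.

Part | A | x̄ᵢ | ȳᵢ | A·x̄ᵢ | A·ȳᵢ
bottom flange | 1260.00 | 53.00 | 9.00 | 66780.00 | 11340.00
web | 4140.00 | 9.00 | 133.00 | 37260.00 | 550620.00
top flange | 800.00 | -2.00 | 258.00 | -1600.00 | 206400.00
Σ | 6200.00 |  |  | 102440.00 | 768360.00
X̄ = 102440.00 / 6200.00 = 16.52 in
Ȳ = 768360.00 / 6200.00 = 123.93 in

X̄ = 16.52 in, Ȳ = 123.93 in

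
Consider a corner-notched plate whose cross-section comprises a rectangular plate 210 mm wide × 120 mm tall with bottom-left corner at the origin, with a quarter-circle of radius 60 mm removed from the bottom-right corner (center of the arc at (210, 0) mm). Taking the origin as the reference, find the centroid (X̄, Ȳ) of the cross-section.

X̄ = 94.95 mm, Ȳ = 64.36 mm

plate: A = 210 × 120 = 25200.00, centroid at (105.00, 60.00).
removed quarter-circle: A = −¼π·60² = -2827.43, centroid at (184.54, 25.46).
ΣA = 22372.57 mm², ΣAX̄ = 2124238.99 mm³, ΣAȲ = 1440000.00 mm³.
X̄ = 2124238.99/22372.57 = 94.95 mm; Ȳ = 1440000.00/22372.57 = 64.36 mm.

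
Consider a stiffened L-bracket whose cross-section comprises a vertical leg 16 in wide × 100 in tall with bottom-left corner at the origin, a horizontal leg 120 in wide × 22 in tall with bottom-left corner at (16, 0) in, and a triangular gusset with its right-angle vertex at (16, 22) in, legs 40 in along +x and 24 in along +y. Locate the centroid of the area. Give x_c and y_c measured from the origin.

Part | A | x̄ᵢ | ȳᵢ | A·x̄ᵢ | A·ȳᵢ
vertical leg | 1600.00 | 8.00 | 50.00 | 12800.00 | 80000.00
horizontal leg | 2640.00 | 76.00 | 11.00 | 200640.00 | 29040.00
gusset | 480.00 | 29.33 | 30.00 | 14080.00 | 14400.00
Σ | 4720.00 |  |  | 227520.00 | 123440.00
x_c = 227520.00 / 4720.00 = 48.20 in
y_c = 123440.00 / 4720.00 = 26.15 in

x_c = 48.20 in, y_c = 26.15 in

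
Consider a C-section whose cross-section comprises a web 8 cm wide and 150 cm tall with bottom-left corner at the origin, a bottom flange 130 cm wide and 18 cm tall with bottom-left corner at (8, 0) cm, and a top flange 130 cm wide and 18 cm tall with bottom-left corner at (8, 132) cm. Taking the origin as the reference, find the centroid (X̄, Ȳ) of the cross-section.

X̄ = 58.92 cm, Ȳ = 75.00 cm

Part | A | x̄ᵢ | ȳᵢ | A·x̄ᵢ | A·ȳᵢ
web | 1200.00 | 4.00 | 75.00 | 4800.00 | 90000.00
bottom flange | 2340.00 | 73.00 | 9.00 | 170820.00 | 21060.00
top flange | 2340.00 | 73.00 | 141.00 | 170820.00 | 329940.00
Σ | 5880.00 |  |  | 346440.00 | 441000.00
X̄ = 346440.00 / 5880.00 = 58.92 cm
Ȳ = 441000.00 / 5880.00 = 75.00 cm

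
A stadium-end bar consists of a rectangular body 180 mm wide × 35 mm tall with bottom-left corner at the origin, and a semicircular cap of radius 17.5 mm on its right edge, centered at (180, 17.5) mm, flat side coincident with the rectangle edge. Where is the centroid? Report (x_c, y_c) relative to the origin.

x_c = 96.91 mm, y_c = 17.50 mm

Part | A | x̄ᵢ | ȳᵢ | A·x̄ᵢ | A·ȳᵢ
rectangular body | 6300.00 | 90.00 | 17.50 | 567000.00 | 110250.00
semicircular end | 481.06 | 187.43 | 17.50 | 90163.06 | 8418.49
Σ | 6781.06 |  |  | 657163.06 | 118668.49
x_c = 657163.06 / 6781.06 = 96.91 mm
y_c = 118668.49 / 6781.06 = 17.50 mm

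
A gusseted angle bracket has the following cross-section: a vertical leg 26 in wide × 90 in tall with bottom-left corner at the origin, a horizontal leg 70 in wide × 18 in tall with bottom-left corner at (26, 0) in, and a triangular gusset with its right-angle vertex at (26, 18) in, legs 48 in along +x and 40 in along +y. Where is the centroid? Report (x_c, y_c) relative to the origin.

x_c = 32.37 in, y_c = 32.18 in

Part | A | x̄ᵢ | ȳᵢ | A·x̄ᵢ | A·ȳᵢ
vertical leg | 2340.00 | 13.00 | 45.00 | 30420.00 | 105300.00
horizontal leg | 1260.00 | 61.00 | 9.00 | 76860.00 | 11340.00
gusset | 960.00 | 42.00 | 31.33 | 40320.00 | 30080.00
Σ | 4560.00 |  |  | 147600.00 | 146720.00
x_c = 147600.00 / 4560.00 = 32.37 in
y_c = 146720.00 / 4560.00 = 32.18 in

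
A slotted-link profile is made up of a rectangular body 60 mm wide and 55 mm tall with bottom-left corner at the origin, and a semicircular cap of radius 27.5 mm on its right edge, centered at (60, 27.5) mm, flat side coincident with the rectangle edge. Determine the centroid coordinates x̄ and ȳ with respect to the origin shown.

x̄ = 41.03 mm, ȳ = 27.50 mm

Part | A | x̄ᵢ | ȳᵢ | A·x̄ᵢ | A·ȳᵢ
rectangular body | 3300.00 | 30.00 | 27.50 | 99000.00 | 90750.00
semicircular end | 1187.91 | 71.67 | 27.50 | 85139.47 | 32667.65
Σ | 4487.91 |  |  | 184139.47 | 123417.65
x̄ = 184139.47 / 4487.91 = 41.03 mm
ȳ = 123417.65 / 4487.91 = 27.50 mm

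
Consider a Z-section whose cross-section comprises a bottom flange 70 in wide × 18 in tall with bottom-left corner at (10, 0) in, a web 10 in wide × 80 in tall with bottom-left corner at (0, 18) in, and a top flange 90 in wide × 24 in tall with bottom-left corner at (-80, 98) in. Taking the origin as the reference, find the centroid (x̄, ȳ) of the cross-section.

x̄ = -3.53 in, ȳ = 69.99 in

Part | A | x̄ᵢ | ȳᵢ | A·x̄ᵢ | A·ȳᵢ
bottom flange | 1260.00 | 45.00 | 9.00 | 56700.00 | 11340.00
web | 800.00 | 5.00 | 58.00 | 4000.00 | 46400.00
top flange | 2160.00 | -35.00 | 110.00 | -75600.00 | 237600.00
Σ | 4220.00 |  |  | -14900.00 | 295340.00
x̄ = -14900.00 / 4220.00 = -3.53 in
ȳ = 295340.00 / 4220.00 = 69.99 in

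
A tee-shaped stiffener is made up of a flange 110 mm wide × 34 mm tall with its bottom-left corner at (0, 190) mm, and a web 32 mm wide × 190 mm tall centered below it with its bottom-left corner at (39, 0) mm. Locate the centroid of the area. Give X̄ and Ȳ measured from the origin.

X̄ = 55.00 mm, Ȳ = 137.66 mm

Part | A | x̄ᵢ | ȳᵢ | A·x̄ᵢ | A·ȳᵢ
web | 6080.00 | 55.00 | 95.00 | 334400.00 | 577600.00
flange | 3740.00 | 55.00 | 207.00 | 205700.00 | 774180.00
Σ | 9820.00 |  |  | 540100.00 | 1351780.00
X̄ = 540100.00 / 9820.00 = 55.00 mm
Ȳ = 1351780.00 / 9820.00 = 137.66 mm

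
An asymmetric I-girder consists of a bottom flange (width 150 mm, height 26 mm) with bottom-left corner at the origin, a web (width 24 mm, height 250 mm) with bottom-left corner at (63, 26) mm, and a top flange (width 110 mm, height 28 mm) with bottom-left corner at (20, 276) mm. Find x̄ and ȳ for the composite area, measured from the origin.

bottom flange: A = 150 × 26 = 3900.00, centroid at (75.00, 13.00).
web: A = 24 × 250 = 6000.00, centroid at (75.00, 151.00).
top flange: A = 110 × 28 = 3080.00, centroid at (75.00, 290.00).
ΣA = 12980.00 mm²
ΣAx̄ = (3900.00)(75.00) + (6000.00)(75.00) + (3080.00)(75.00) = 973500.00 mm³
ΣAȳ = (3900.00)(13.00) + (6000.00)(151.00) + (3080.00)(290.00) = 1849900.00 mm³
x̄ = 973500.00 / 12980.00 = 75.00 mm
ȳ = 1849900.00 / 12980.00 = 142.52 mm

x̄ = 75.00 mm, ȳ = 142.52 mm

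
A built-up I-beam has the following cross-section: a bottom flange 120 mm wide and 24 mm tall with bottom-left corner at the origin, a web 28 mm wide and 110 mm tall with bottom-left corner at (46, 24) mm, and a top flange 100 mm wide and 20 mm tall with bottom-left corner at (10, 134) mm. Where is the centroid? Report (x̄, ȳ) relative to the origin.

Part | A | x̄ᵢ | ȳᵢ | A·x̄ᵢ | A·ȳᵢ
bottom flange | 2880.00 | 60.00 | 12.00 | 172800.00 | 34560.00
web | 3080.00 | 60.00 | 79.00 | 184800.00 | 243320.00
top flange | 2000.00 | 60.00 | 144.00 | 120000.00 | 288000.00
Σ | 7960.00 |  |  | 477600.00 | 565880.00
x̄ = 477600.00 / 7960.00 = 60.00 mm
ȳ = 565880.00 / 7960.00 = 71.09 mm

x̄ = 60.00 mm, ȳ = 71.09 mm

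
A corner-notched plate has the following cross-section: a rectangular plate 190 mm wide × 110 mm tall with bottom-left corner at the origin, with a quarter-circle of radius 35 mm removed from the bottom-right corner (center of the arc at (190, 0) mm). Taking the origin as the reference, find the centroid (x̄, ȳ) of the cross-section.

plate: A = 190 × 110 = 20900.00, centroid at (95.00, 55.00).
removed quarter-circle: A = −¼π·35² = -962.11, centroid at (175.15, 14.85).
ΣA = 19937.89 mm²
ΣAx̄ = (20900.00)(95.00) + (-962.11)(175.15) = 1816990.24 mm³
ΣAȳ = (20900.00)(55.00) + (-962.11)(14.85) = 1135208.33 mm³
x̄ = 1816990.24 / 19937.89 = 91.13 mm
ȳ = 1135208.33 / 19937.89 = 56.94 mm

x̄ = 91.13 mm, ȳ = 56.94 mm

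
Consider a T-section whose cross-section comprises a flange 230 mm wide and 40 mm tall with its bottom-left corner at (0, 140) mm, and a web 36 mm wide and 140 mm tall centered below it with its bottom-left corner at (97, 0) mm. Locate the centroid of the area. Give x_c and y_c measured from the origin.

x_c = 115.00 mm, y_c = 128.15 mm

web: A = 36 × 140 = 5040.00, centroid at (115.00, 70.00).
flange: A = 230 × 40 = 9200.00, centroid at (115.00, 160.00).
ΣA = 14240.00 mm²
ΣAx_c = (5040.00)(115.00) + (9200.00)(115.00) = 1637600.00 mm³
ΣAy_c = (5040.00)(70.00) + (9200.00)(160.00) = 1824800.00 mm³
x_c = 1637600.00 / 14240.00 = 115.00 mm
y_c = 1824800.00 / 14240.00 = 128.15 mm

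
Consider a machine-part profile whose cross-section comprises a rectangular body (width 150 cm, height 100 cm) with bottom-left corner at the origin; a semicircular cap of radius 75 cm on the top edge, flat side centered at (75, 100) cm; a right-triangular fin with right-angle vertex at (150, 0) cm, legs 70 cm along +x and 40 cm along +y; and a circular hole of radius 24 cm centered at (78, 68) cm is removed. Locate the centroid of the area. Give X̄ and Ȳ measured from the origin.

X̄ = 80.64 cm, Ȳ = 77.28 cm

rectangular body: A = 150 × 100 = 15000.00, centroid at (75.00, 50.00).
semicircular top: A = ½π·75² = 8835.73, centroid at (75.00, 131.83).
triangular fin: A = ½·70·40 = 1400.00, centroid at (173.33, 13.33).
hole: A = −π·24² = -1809.56, centroid at (78.00, 68.00).
ΣA = 23426.17 cm²
ΣAX̄ = (15000.00)(75.00) + (8835.73)(75.00) + (1400.00)(173.33) + (-1809.56)(78.00) = 1889200.89 cm³
ΣAȲ = (15000.00)(50.00) + (8835.73)(131.83) + (1400.00)(13.33) + (-1809.56)(68.00) = 1810439.70 cm³
X̄ = 1889200.89 / 23426.17 = 80.64 cm
Ȳ = 1810439.70 / 23426.17 = 77.28 cm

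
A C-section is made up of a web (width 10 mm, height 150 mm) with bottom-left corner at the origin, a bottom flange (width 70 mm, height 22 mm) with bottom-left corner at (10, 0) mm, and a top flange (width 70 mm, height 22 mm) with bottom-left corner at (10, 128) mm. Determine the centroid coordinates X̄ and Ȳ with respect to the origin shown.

Part | A | x̄ᵢ | ȳᵢ | A·x̄ᵢ | A·ȳᵢ
web | 1500.00 | 5.00 | 75.00 | 7500.00 | 112500.00
bottom flange | 1540.00 | 45.00 | 11.00 | 69300.00 | 16940.00
top flange | 1540.00 | 45.00 | 139.00 | 69300.00 | 214060.00
Σ | 4580.00 |  |  | 146100.00 | 343500.00
X̄ = 146100.00 / 4580.00 = 31.90 mm
Ȳ = 343500.00 / 4580.00 = 75.00 mm

X̄ = 31.90 mm, Ȳ = 75.00 mm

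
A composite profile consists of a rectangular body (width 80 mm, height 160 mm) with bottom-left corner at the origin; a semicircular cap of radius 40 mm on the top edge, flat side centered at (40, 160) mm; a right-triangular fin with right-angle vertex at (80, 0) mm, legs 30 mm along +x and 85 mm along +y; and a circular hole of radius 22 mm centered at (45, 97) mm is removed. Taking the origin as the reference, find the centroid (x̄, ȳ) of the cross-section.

rectangular body: A = 80 × 160 = 12800.00, centroid at (40.00, 80.00).
semicircular top: A = ½π·40² = 2513.27, centroid at (40.00, 176.98).
triangular fin: A = ½·30·85 = 1275.00, centroid at (90.00, 28.33).
hole: A = −π·22² = -1520.53, centroid at (45.00, 97.00).
ΣA = 15067.74 mm²
ΣAx̄ = (12800.00)(40.00) + (2513.27)(40.00) + (1275.00)(90.00) + (-1520.53)(45.00) = 658857.08 mm³
ΣAȳ = (12800.00)(80.00) + (2513.27)(176.98) + (1275.00)(28.33) + (-1520.53)(97.00) = 1357424.03 mm³
x̄ = 658857.08 / 15067.74 = 43.73 mm
ȳ = 1357424.03 / 15067.74 = 90.09 mm

x̄ = 43.73 mm, ȳ = 90.09 mm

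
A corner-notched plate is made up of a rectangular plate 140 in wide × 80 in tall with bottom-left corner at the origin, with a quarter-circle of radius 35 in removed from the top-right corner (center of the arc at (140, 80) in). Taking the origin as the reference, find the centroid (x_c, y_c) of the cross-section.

x_c = 64.82 in, y_c = 37.64 in

plate: A = 140 × 80 = 11200.00, centroid at (70.00, 40.00).
removed quarter-circle: A = −¼π·35² = -962.11, centroid at (125.15, 65.15).
ΣA = 10237.89 in², ΣAx_c = 663595.88 in³, ΣAy_c = 385322.65 in³.
x_c = 663595.88/10237.89 = 64.82 in; y_c = 385322.65/10237.89 = 37.64 in.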